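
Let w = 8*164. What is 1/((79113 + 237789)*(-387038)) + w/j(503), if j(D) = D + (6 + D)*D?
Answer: 26820148049597/5244033986380380 ≈ 0.0051144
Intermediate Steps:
j(D) = D + D*(6 + D)
w = 1312
1/((79113 + 237789)*(-387038)) + w/j(503) = 1/((79113 + 237789)*(-387038)) + 1312/((503*(7 + 503))) = -1/387038/316902 + 1312/((503*510)) = (1/316902)*(-1/387038) + 1312/256530 = -1/122653116276 + 1312*(1/256530) = -1/122653116276 + 656/128265 = 26820148049597/5244033986380380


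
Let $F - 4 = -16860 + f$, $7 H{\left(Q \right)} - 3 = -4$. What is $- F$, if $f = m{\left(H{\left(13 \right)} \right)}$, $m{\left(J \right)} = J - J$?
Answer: $16856$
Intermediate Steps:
$H{\left(Q \right)} = - \frac{1}{7}$ ($H{\left(Q \right)} = \frac{3}{7} + \frac{1}{7} \left(-4\right) = \frac{3}{7} - \frac{4}{7} = - \frac{1}{7}$)
$m{\left(J \right)} = 0$
$f = 0$
$F = -16856$ ($F = 4 + \left(-16860 + 0\right) = 4 - 16860 = -16856$)
$- F = \left(-1\right) \left(-16856\right) = 16856$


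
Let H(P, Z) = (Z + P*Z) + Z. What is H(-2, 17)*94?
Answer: 0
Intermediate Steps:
H(P, Z) = 2*Z + P*Z
H(-2, 17)*94 = (17*(2 - 2))*94 = (17*0)*94 = 0*94 = 0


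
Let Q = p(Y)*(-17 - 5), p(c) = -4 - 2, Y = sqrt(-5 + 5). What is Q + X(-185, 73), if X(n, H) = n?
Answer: -53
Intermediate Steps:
Y = 0 (Y = sqrt(0) = 0)
p(c) = -6
Q = 132 (Q = -6*(-17 - 5) = -6*(-22) = 132)
Q + X(-185, 73) = 132 - 185 = -53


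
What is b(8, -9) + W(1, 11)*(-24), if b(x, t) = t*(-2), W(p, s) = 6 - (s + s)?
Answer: 402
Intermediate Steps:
W(p, s) = 6 - 2*s
b(x, t) = -2*t
b(8, -9) + W(1, 11)*(-24) = -2*(-9) + (6 - 2*11)*(-24) = 18 + (6 - 22)*(-24) = 18 - 16*(-24) = 18 + 384 = 402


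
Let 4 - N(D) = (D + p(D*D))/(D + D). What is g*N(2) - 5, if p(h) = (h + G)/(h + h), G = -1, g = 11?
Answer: 1039/32 ≈ 32.469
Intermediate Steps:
p(h) = (-1 + h)/(2*h) (p(h) = (h - 1)/(h + h) = (-1 + h)/((2*h)) = (-1 + h)*(1/(2*h)) = (-1 + h)/(2*h))
N(D) = 4 - (D + (-1 + D²)/(2*D²))/(2*D) (N(D) = 4 - (D + (-1 + D*D)/(2*((D*D))))/(D + D) = 4 - (D + (-1 + D²)/(2*(D²)))/(2*D) = 4 - (D + (-1 + D²)/(2*D²))*1/(2*D) = 4 - (D + (-1 + D²)/(2*D²))/(2*D))
g*N(2) - 5 = 11*((¼)*(1 - 1*2² + 14*2³)/2³) - 5 = 11*((¼)*(⅛)*(1 - 1*4 + 14*8)) - 5 = 11*((¼)*(⅛)*(1 - 4 + 112)) - 5 = 11*((¼)*(⅛)*109) - 5 = 11*(109/32) - 5 = 1199/32 - 5 = 1039/32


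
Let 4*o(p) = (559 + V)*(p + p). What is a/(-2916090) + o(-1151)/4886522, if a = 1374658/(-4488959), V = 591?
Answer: -4331710245164928137/31982795788512860910 ≈ -0.13544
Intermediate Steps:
a = -1374658/4488959 (a = 1374658*(-1/4488959) = -1374658/4488959 ≈ -0.30623)
o(p) = 575*p (o(p) = ((559 + 591)*(p + p))/4 = (1150*(2*p))/4 = (2300*p)/4 = 575*p)
a/(-2916090) + o(-1151)/4886522 = -1374658/4488959/(-2916090) + (575*(-1151))/4886522 = -1374658/4488959*(-1/2916090) - 661825*1/4886522 = 687329/6545104225155 - 661825/4886522 = -4331710245164928137/31982795788512860910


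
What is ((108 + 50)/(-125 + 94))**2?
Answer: 24964/961 ≈ 25.977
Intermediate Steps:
((108 + 50)/(-125 + 94))**2 = (158/(-31))**2 = (158*(-1/31))**2 = (-158/31)**2 = 24964/961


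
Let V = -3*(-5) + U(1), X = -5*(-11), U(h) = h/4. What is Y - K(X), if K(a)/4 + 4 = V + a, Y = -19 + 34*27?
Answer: 634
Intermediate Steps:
U(h) = h/4 (U(h) = h*(¼) = h/4)
X = 55
Y = 899 (Y = -19 + 918 = 899)
V = 61/4 (V = -3*(-5) + (¼)*1 = 15 + ¼ = 61/4 ≈ 15.250)
K(a) = 45 + 4*a (K(a) = -16 + 4*(61/4 + a) = -16 + (61 + 4*a) = 45 + 4*a)
Y - K(X) = 899 - (45 + 4*55) = 899 - (45 + 220) = 899 - 1*265 = 899 - 265 = 634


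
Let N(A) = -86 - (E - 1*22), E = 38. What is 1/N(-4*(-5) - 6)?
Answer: -1/102 ≈ -0.0098039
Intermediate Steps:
N(A) = -102 (N(A) = -86 - (38 - 1*22) = -86 - (38 - 22) = -86 - 1*16 = -86 - 16 = -102)
1/N(-4*(-5) - 6) = 1/(-102) = -1/102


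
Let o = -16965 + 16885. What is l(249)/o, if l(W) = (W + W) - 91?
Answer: -407/80 ≈ -5.0875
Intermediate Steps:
o = -80
l(W) = -91 + 2*W (l(W) = 2*W - 91 = -91 + 2*W)
l(249)/o = (-91 + 2*249)/(-80) = (-91 + 498)*(-1/80) = 407*(-1/80) = -407/80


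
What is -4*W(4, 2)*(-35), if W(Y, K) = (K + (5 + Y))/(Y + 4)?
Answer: 385/2 ≈ 192.50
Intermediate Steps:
W(Y, K) = (5 + K + Y)/(4 + Y)
-4*W(4, 2)*(-35) = -4*(5 + 2 + 4)/(4 + 4)*(-35) = -4*11/8*(-35) = -11/2*(-35) = 385/2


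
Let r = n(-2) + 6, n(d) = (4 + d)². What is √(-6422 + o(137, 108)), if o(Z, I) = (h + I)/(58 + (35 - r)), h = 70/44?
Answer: I*√21408317986/1826 ≈ 80.129*I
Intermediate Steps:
r = 10 (r = (4 - 2)² + 6 = 2² + 6 = 4 + 6 = 10)
h = 35/22 (h = 70*(1/44) = 35/22 ≈ 1.5909)
o(Z, I) = 35/1826 + I/83 (o(Z, I) = (35/22 + I)/(58 + (35 - 1*10)) = (35/22 + I)/(58 + (35 - 10)) = (35/22 + I)/(58 + 25) = (35/22 + I)/83 = (35/22 + I)*(1/83) = 35/1826 + I/83)
√(-6422 + o(137, 108)) = √(-6422 + (35/1826 + (1/83)*108)) = √(-6422 + (35/1826 + 108/83)) = √(-6422 + 2411/1826) = √(-11724161/1826) = I*√21408317986/1826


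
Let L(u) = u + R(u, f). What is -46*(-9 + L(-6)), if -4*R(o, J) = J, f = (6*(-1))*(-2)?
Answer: 828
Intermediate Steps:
f = 12 (f = -6*(-2) = 12)
R(o, J) = -J/4
L(u) = -3 + u (L(u) = u - 1/4*12 = u - 3 = -3 + u)
-46*(-9 + L(-6)) = -46*(-9 + (-3 - 6)) = -46*(-9 - 9) = -46*(-18) = 828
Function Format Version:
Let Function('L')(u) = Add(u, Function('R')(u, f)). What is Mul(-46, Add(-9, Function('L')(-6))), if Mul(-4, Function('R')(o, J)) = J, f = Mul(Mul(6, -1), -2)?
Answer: 828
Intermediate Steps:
f = 12 (f = Mul(-6, -2) = 12)
Function('R')(o, J) = Mul(Rational(-1, 4), J)
Function('L')(u) = Add(-3, u) (Function('L')(u) = Add(u, Mul(Rational(-1, 4), 12)) = Add(u, -3) = Add(-3, u))
Mul(-46, Add(-9, Function('L')(-6))) = Mul(-46, Add(-9, Add(-3, -6))) = Mul(-46, Add(-9, -9)) = Mul(-46, -18) = 828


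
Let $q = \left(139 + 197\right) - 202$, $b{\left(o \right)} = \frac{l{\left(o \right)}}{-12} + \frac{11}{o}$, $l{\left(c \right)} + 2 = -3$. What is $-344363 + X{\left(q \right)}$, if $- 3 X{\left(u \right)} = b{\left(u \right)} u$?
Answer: $- \frac{6198935}{18} \approx -3.4439 \cdot 10^{5}$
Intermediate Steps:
$l{\left(c \right)} = -5$ ($l{\left(c \right)} = -2 - 3 = -5$)
$b{\left(o \right)} = \frac{5}{12} + \frac{11}{o}$ ($b{\left(o \right)} = - \frac{5}{-12} + \frac{11}{o} = \left(-5\right) \left(- \frac{1}{12}\right) + \frac{11}{o} = \frac{5}{12} + \frac{11}{o}$)
$q = 134$ ($q = 336 - 202 = 134$)
$X{\left(u \right)} = - \frac{u \left(\frac{5}{12} + \frac{11}{u}\right)}{3}$ ($X{\left(u \right)} = - \frac{\left(\frac{5}{12} + \frac{11}{u}\right) u}{3} = - \frac{u \left(\frac{5}{12} + \frac{11}{u}\right)}{3}$)
$-344363 + X{\left(q \right)} = -344363 - \frac{401}{18} = - \frac{6198935}{18}$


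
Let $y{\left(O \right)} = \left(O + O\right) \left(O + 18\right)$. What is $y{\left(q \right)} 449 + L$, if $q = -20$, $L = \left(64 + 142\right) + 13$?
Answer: $36139$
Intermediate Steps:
$L = 219$ ($L = 206 + 13 = 219$)
$y{\left(O \right)} = 2 O \left(18 + O\right)$
$y{\left(q \right)} 449 + L = 2 \left(-20\right) \left(18 - 20\right) 449 + 219 = 2 \left(-20\right) \left(-2\right) 449 + 219 = 80 \cdot 449 + 219 = 35920 + 219 = 36139$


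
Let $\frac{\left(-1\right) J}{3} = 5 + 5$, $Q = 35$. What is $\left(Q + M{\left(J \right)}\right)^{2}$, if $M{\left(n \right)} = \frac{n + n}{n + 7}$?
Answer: $\frac{748225}{529} \approx 1414.4$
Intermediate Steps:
$J = -30$ ($J = - 3 \left(5 + 5\right) = \left(-3\right) 10 = -30$)
$M{\left(n \right)} = \frac{2 n}{7 + n}$
$\left(Q + M{\left(J \right)}\right)^{2} = \left(35 + 2 \left(-30\right) \frac{1}{7 - 30}\right)^{2} = \left(35 + 2 \left(-30\right) \frac{1}{-23}\right)^{2} = \left(35 + 2 \left(-30\right) \left(- \frac{1}{23}\right)\right)^{2} = \left(35 + \frac{60}{23}\right)^{2} = \left(\frac{865}{23}\right)^{2} = \frac{748225}{529}$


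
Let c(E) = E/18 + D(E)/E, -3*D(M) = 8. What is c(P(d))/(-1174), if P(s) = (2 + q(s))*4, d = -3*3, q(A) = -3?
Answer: -2/5283 ≈ -0.00037857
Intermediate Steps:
D(M) = -8/3 (D(M) = -1/3*8 = -8/3)
d = -9
P(s) = -4 (P(s) = (2 - 3)*4 = -1*4 = -4)
c(E) = -8/(3*E) + E/18 (c(E) = E/18 - 8/(3*E) = -8/(3*E) + E/18)
c(P(d))/(-1174) = ((1/18)*(-48 + (-4)**2)/(-4))/(-1174) = ((1/18)*(-1/4)*(-48 + 16))*(-1/1174) = ((1/18)*(-1/4)*(-32))*(-1/1174) = (4/9)*(-1/1174) = -2/5283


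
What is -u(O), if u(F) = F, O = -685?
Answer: 685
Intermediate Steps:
-u(O) = -1*(-685) = 685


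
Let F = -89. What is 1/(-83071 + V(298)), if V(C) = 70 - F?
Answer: -1/82912 ≈ -1.2061e-5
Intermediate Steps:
V(C) = 159 (V(C) = 70 - 1*(-89) = 70 + 89 = 159)
1/(-83071 + V(298)) = 1/(-83071 + 159) = 1/(-82912) = -1/82912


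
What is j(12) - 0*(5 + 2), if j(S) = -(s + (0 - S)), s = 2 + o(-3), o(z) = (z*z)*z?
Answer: 37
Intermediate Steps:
o(z) = z³ (o(z) = z²*z = z³)
s = -25 (s = 2 + (-3)³ = 2 - 27 = -25)
j(S) = 25 + S (j(S) = -(-25 + (0 - S)) = -(-25 - S) = 25 + S)
j(12) - 0*(5 + 2) = (25 + 12) - 0*(5 + 2) = 37 - 0*7 = 37 - 1*0 = 37 + 0 = 37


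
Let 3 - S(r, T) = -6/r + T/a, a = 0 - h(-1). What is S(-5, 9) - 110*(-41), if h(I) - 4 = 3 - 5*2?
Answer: 22544/5 ≈ 4508.8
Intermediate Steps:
h(I) = -3 (h(I) = 4 + (3 - 5*2) = 4 + (3 - 10) = 4 - 7 = -3)
a = 3 (a = 0 - 1*(-3) = 0 + 3 = 3)
S(r, T) = 3 + 6/r - T/3 (S(r, T) = 3 - (-6/r + T/3) = 3 + (6/r - T/3) = 3 + 6/r - T/3)
S(-5, 9) - 110*(-41) = (3 + 6/(-5) - ⅓*9) - 110*(-41) = (3 + 6*(-⅕) - 3) + 4510 = (3 - 6/5 - 3) + 4510 = -6/5 + 4510 = 22544/5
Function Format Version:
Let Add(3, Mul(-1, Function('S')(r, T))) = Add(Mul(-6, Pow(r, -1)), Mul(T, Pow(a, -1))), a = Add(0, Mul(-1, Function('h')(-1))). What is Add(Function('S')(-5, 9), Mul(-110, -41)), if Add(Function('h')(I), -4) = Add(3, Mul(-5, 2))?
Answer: Rational(22544, 5) ≈ 4508.8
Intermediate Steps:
Function('h')(I) = -3 (Function('h')(I) = Add(4, Add(3, Mul(-5, 2))) = Add(4, Add(3, -10)) = Add(4, -7) = -3)
a = 3 (a = Add(0, Mul(-1, -3)) = Add(0, 3) = 3)
Function('S')(r, T) = Add(3, Mul(6, Pow(r, -1)), Mul(Rational(-1, 3), T)) (Function('S')(r, T) = Add(3, Mul(-1, Add(Mul(-6, Pow(r, -1)), Mul(T, Pow(3, -1))))) = Add(3, Mul(-1, Add(Mul(-6, Pow(r, -1)), Mul(T, Rational(1, 3))))) = Add(3, Mul(-1, Add(Mul(-6, Pow(r, -1)), Mul(Rational(1, 3), T)))) = Add(3, Add(Mul(6, Pow(r, -1)), Mul(Rational(-1, 3), T))) = Add(3, Mul(6, Pow(r, -1)), Mul(Rational(-1, 3), T)))
Add(Function('S')(-5, 9), Mul(-110, -41)) = Add(Add(3, Mul(6, Pow(-5, -1)), Mul(Rational(-1, 3), 9)), Mul(-110, -41)) = Add(Add(3, Mul(6, Rational(-1, 5)), -3), 4510) = Add(Add(3, Rational(-6, 5), -3), 4510) = Add(Rational(-6, 5), 4510) = Rational(22544, 5)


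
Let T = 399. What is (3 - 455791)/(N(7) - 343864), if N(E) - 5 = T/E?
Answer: 227894/171901 ≈ 1.3257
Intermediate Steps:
N(E) = 5 + 399/E
(3 - 455791)/(N(7) - 343864) = (3 - 455791)/((5 + 399/7) - 343864) = -455788/((5 + 399*(1/7)) - 343864) = -455788/((5 + 57) - 343864) = -455788/(62 - 343864) = -455788/(-343802) = -455788*(-1/343802) = 227894/171901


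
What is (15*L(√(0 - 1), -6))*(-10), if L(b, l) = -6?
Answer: 900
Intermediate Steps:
(15*L(√(0 - 1), -6))*(-10) = (15*(-6))*(-10) = -90*(-10) = 900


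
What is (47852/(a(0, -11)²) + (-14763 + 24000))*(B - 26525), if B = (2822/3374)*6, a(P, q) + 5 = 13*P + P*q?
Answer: -12472262467393/42175 ≈ -2.9573e+8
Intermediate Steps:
a(P, q) = -5 + 13*P + P*q (a(P, q) = -5 + (13*P + P*q) = -5 + 13*P + P*q)
B = 8466/1687 (B = (2822*(1/3374))*6 = (1411/1687)*6 = 8466/1687 ≈ 5.0184)
(47852/(a(0, -11)²) + (-14763 + 24000))*(B - 26525) = (47852/((-5 + 13*0 + 0*(-11))²) + (-14763 + 24000))*(8466/1687 - 26525) = (47852/((-5 + 0 + 0)²) + 9237)*(-44739209/1687) = (47852/((-5)²) + 9237)*(-44739209/1687) = (47852/25 + 9237)*(-44739209/1687) = (278777/25)*(-44739209/1687) = -12472262467393/42175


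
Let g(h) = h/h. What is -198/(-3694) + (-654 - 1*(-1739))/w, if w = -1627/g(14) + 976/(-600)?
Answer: -138207072/225605509 ≈ -0.61261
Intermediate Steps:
g(h) = 1
w = -122147/75 (w = -1627/1 + 976/(-600) = -1627*1 + 976*(-1/600) = -1627 - 122/75 = -122147/75 ≈ -1628.6)
-198/(-3694) + (-654 - 1*(-1739))/w = -198/(-3694) + (-654 - 1*(-1739))/(-122147/75) = -198*(-1/3694) + (-654 + 1739)*(-75/122147) = 99/1847 + 1085*(-75/122147) = 99/1847 - 81375/122147 = -138207072/225605509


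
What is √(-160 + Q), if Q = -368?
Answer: 4*I*√33 ≈ 22.978*I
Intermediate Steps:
√(-160 + Q) = √(-160 - 368) = √(-528) = 4*I*√33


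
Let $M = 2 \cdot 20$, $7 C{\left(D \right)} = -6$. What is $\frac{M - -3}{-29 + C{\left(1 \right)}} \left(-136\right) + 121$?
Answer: $\frac{66225}{209} \approx 316.87$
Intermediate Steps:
$C{\left(D \right)} = - \frac{6}{7}$ ($C{\left(D \right)} = \frac{1}{7} \left(-6\right) = - \frac{6}{7}$)
$M = 40$
$\frac{M - -3}{-29 + C{\left(1 \right)}} \left(-136\right) + 121 = \frac{40 - -3}{-29 - \frac{6}{7}} \left(-136\right) + 121 = \frac{40 + 3}{- \frac{209}{7}} \left(-136\right) + 121 = 43 \left(- \frac{7}{209}\right) \left(-136\right) + 121 = \left(- \frac{301}{209}\right) \left(-136\right) + 121 = \frac{40936}{209} + 121 = \frac{66225}{209}$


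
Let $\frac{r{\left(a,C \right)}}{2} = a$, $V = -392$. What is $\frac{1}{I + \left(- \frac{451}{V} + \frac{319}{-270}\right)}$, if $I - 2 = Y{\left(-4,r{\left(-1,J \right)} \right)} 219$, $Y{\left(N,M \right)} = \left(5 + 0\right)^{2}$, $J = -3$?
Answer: $\frac{52920}{289841201} \approx 0.00018258$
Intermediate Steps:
$r{\left(a,C \right)} = 2 a$
$Y{\left(N,M \right)} = 25$ ($Y{\left(N,M \right)} = 5^{2} = 25$)
$I = 5477$ ($I = 2 + 25 \cdot 219 = 2 + 5475 = 5477$)
$\frac{1}{I + \left(- \frac{451}{V} + \frac{319}{-270}\right)} = \frac{1}{5477 + \left(- \frac{451}{-392} + \frac{319}{-270}\right)} = \frac{1}{5477 + \left(\left(-451\right) \left(- \frac{1}{392}\right) + 319 \left(- \frac{1}{270}\right)\right)} = \frac{1}{5477 + \left(\frac{451}{392} - \frac{319}{270}\right)} = \frac{1}{5477 - \frac{1639}{52920}} = \frac{1}{\frac{289841201}{52920}} = \frac{52920}{289841201}$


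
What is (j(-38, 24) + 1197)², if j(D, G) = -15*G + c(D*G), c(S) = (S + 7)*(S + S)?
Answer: 2727640524249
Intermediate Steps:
c(S) = 2*S*(7 + S) (c(S) = (7 + S)*(2*S) = 2*S*(7 + S))
j(D, G) = -15*G + 2*D*G*(7 + D*G) (j(D, G) = -15*G + 2*(D*G)*(7 + D*G) = -15*G + 2*D*G*(7 + D*G))
(j(-38, 24) + 1197)² = (24*(-15 + 2*(-38)*(7 - 38*24)) + 1197)² = (24*(-15 + 2*(-38)*(7 - 912)) + 1197)² = (24*(-15 + 2*(-38)*(-905)) + 1197)² = (24*(-15 + 68780) + 1197)² = (24*68765 + 1197)² = (1650360 + 1197)² = 1651557² = 2727640524249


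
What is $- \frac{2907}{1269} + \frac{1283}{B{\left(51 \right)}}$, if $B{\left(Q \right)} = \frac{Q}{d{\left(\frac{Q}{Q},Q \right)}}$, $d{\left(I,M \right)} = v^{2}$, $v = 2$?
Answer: $\frac{78571}{799} \approx 98.337$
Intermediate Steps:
$d{\left(I,M \right)} = 4$ ($d{\left(I,M \right)} = 2^{2} = 4$)
$B{\left(Q \right)} = \frac{Q}{4}$
$- \frac{2907}{1269} + \frac{1283}{B{\left(51 \right)}} = - \frac{2907}{1269} + \frac{1283}{\frac{1}{4} \cdot 51} = \left(-2907\right) \frac{1}{1269} + \frac{1283}{\frac{51}{4}} = - \frac{323}{141} + 1283 \cdot \frac{4}{51} = - \frac{323}{141} + \frac{5132}{51} = \frac{78571}{799}$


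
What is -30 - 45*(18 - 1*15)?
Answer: -165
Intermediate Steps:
-30 - 45*(18 - 1*15) = -30 - 45*(18 - 15) = -30 - 45*3 = -30 - 135 = -165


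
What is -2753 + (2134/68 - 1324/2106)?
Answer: -97461863/35802 ≈ -2722.2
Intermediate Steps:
-2753 + (2134/68 - 1324/2106) = -2753 + (2134*(1/68) - 1324*1/2106) = -2753 + (1067/34 - 662/1053) = -2753 + 1101043/35802 = -97461863/35802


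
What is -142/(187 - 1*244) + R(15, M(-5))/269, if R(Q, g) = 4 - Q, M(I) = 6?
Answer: 37571/15333 ≈ 2.4503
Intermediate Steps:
-142/(187 - 1*244) + R(15, M(-5))/269 = -142/(187 - 1*244) + (4 - 1*15)/269 = -142/(187 - 244) + (4 - 15)*(1/269) = -142/(-57) - 11*1/269 = -142*(-1/57) - 11/269 = 142/57 - 11/269 = 37571/15333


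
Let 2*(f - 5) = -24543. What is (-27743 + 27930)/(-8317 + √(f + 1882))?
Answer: -3110558/138365747 - 187*I*√41538/138365747 ≈ -0.022481 - 0.00027545*I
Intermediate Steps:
f = -24533/2 (f = 5 + (½)*(-24543) = 5 - 24543/2 = -24533/2 ≈ -12267.)
(-27743 + 27930)/(-8317 + √(f + 1882)) = (-27743 + 27930)/(-8317 + √(-24533/2 + 1882)) = 187/(-8317 + √(-20769/2)) = 187/(-8317 + I*√41538/2)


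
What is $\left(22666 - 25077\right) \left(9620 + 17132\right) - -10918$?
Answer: $-64488154$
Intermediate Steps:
$\left(22666 - 25077\right) \left(9620 + 17132\right) - -10918 = \left(-2411\right) 26752 + 10918 = -64499072 + 10918 = -64488154$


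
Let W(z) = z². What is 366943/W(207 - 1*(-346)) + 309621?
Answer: 94685255332/305809 ≈ 3.0962e+5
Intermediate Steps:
366943/W(207 - 1*(-346)) + 309621 = 366943/((207 - 1*(-346))²) + 309621 = 366943/((207 + 346)²) + 309621 = 366943/(553²) + 309621 = 366943/305809 + 309621 = 94685255332/305809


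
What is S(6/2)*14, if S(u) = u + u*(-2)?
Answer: -42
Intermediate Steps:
S(u) = -u (S(u) = u - 2*u = -u)
S(6/2)*14 = -6/2*14 = -1*3*14 = -3*14 = -42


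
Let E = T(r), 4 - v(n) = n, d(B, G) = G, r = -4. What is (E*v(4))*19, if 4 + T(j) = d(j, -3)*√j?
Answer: 0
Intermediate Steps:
v(n) = 4 - n
T(j) = -4 - 3*√j
E = -4 - 6*I ≈ -4.0 - 6.0*I
(E*v(4))*19 = ((-4 - 6*I)*(4 - 1*4))*19 = ((-4 - 6*I)*(4 - 4))*19 = ((-4 - 6*I)*0)*19 = 0*19 = 0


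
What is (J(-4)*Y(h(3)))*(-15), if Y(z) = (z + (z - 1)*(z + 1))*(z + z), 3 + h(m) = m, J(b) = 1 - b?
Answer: 0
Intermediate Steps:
h(m) = -3 + m
Y(z) = 2*z*(z + (1 + z)*(-1 + z)) (Y(z) = (z + (-1 + z)*(1 + z))*(2*z) = (z + (1 + z)*(-1 + z))*(2*z) = 2*z*(z + (1 + z)*(-1 + z)))
(J(-4)*Y(h(3)))*(-15) = ((1 - 1*(-4))*(2*(-3 + 3)*(-1 + (-3 + 3) + (-3 + 3)**2)))*(-15) = ((1 + 4)*(2*0*(-1 + 0 + 0**2)))*(-15) = (5*(2*0*(-1 + 0 + 0)))*(-15) = (5*(2*0*(-1)))*(-15) = (5*0)*(-15) = 0*(-15) = 0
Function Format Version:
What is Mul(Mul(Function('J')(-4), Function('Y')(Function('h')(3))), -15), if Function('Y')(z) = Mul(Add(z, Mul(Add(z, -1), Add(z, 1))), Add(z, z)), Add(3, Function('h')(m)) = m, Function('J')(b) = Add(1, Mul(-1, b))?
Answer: 0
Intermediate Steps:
Function('h')(m) = Add(-3, m)
Function('Y')(z) = Mul(2, z, Add(z, Mul(Add(1, z), Add(-1, z)))) (Function('Y')(z) = Mul(Add(z, Mul(Add(-1, z), Add(1, z))), Mul(2, z)) = Mul(Add(z, Mul(Add(1, z), Add(-1, z))), Mul(2, z)) = Mul(2, z, Add(z, Mul(Add(1, z), Add(-1, z)))))
Mul(Mul(Function('J')(-4), Function('Y')(Function('h')(3))), -15) = Mul(Mul(Add(1, Mul(-1, -4)), Mul(2, Add(-3, 3), Add(-1, Add(-3, 3), Pow(Add(-3, 3), 2)))), -15) = Mul(Mul(Add(1, 4), Mul(2, 0, Add(-1, 0, Pow(0, 2)))), -15) = Mul(Mul(5, Mul(2, 0, Add(-1, 0, 0))), -15) = Mul(Mul(5, Mul(2, 0, -1)), -15) = Mul(Mul(5, 0), -15) = Mul(0, -15) = 0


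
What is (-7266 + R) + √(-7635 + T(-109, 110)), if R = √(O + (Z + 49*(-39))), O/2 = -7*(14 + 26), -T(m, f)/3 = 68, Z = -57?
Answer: -7266 + 3*I*√871 + 4*I*√158 ≈ -7266.0 + 138.82*I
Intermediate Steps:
T(m, f) = -204 (T(m, f) = -3*68 = -204)
O = -560 (O = 2*(-7*(14 + 26)) = 2*(-7*40) = 2*(-280) = -560)
R = 4*I*√158 (R = √(-560 + (-57 + 49*(-39))) = √(-560 + (-57 - 1911)) = √(-560 - 1968) = √(-2528) = 4*I*√158 ≈ 50.279*I)
(-7266 + R) + √(-7635 + T(-109, 110)) = (-7266 + 4*I*√158) + √(-7635 - 204) = (-7266 + 4*I*√158) + √(-7839) = (-7266 + 4*I*√158) + 3*I*√871 = -7266 + 3*I*√871 + 4*I*√158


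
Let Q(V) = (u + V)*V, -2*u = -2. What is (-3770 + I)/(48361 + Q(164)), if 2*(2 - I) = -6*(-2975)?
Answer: -12693/75421 ≈ -0.16830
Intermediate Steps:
u = 1 (u = -1/2*(-2) = 1)
Q(V) = V*(1 + V) (Q(V) = (1 + V)*V = V*(1 + V))
I = -8923 (I = 2 - (-3)*(-2975) = 2 - 1/2*17850 = 2 - 8925 = -8923)
(-3770 + I)/(48361 + Q(164)) = (-3770 - 8923)/(48361 + 164*(1 + 164)) = -12693/(48361 + 164*165) = -12693/(48361 + 27060) = -12693/75421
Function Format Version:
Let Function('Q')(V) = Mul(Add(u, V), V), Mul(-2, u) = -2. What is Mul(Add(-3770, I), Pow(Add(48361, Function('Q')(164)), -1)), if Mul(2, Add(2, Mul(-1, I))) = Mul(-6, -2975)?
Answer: Rational(-12693, 75421) ≈ -0.16830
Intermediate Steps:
u = 1 (u = Mul(Rational(-1, 2), -2) = 1)
Function('Q')(V) = Mul(V, Add(1, V)) (Function('Q')(V) = Mul(Add(1, V), V) = Mul(V, Add(1, V)))
I = -8923 (I = Add(2, Mul(Rational(-1, 2), Mul(-6, -2975))) = Add(2, Mul(Rational(-1, 2), 17850)) = Add(2, -8925) = -8923)
Mul(Add(-3770, I), Pow(Add(48361, Function('Q')(164)), -1)) = Mul(Add(-3770, -8923), Pow(Add(48361, Mul(164, Add(1, 164))), -1)) = Mul(-12693, Pow(Add(48361, Mul(164, 165)), -1)) = Mul(-12693, Pow(Add(48361, 27060), -1)) = Mul(-12693, Pow(75421, -1)) = Mul(-12693, Rational(1, 75421)) = Rational(-12693, 75421)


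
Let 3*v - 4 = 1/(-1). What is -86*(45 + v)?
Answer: -3956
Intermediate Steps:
v = 1 (v = 4/3 + (⅓)/(-1) = 4/3 + (⅓)*(-1) = 4/3 - ⅓ = 1)
-86*(45 + v) = -86*(45 + 1) = -86*46 = -3956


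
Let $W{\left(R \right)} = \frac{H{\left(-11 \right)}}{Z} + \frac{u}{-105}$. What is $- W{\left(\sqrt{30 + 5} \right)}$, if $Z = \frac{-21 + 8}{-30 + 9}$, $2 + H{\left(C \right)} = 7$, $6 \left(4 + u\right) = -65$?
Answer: $- \frac{67307}{8190} \approx -8.2182$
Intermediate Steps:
$u = - \frac{89}{6}$ ($u = -4 + \frac{1}{6} \left(-65\right) = -4 - \frac{65}{6} = - \frac{89}{6} \approx -14.833$)
$H{\left(C \right)} = 5$ ($H{\left(C \right)} = -2 + 7 = 5$)
$Z = \frac{13}{21}$ ($Z = - \frac{13}{-21} = \left(-13\right) \left(- \frac{1}{21}\right) = \frac{13}{21} \approx 0.61905$)
$W{\left(R \right)} = \frac{67307}{8190}$ ($W{\left(R \right)} = \frac{5}{\frac{13}{21}} - \frac{89}{6 \left(-105\right)} = 5 \cdot \frac{21}{13} - - \frac{89}{630} = \frac{105}{13} + \frac{89}{630} = \frac{67307}{8190}$)
$- W{\left(\sqrt{30 + 5} \right)} = \left(-1\right) \frac{67307}{8190} = - \frac{67307}{8190}$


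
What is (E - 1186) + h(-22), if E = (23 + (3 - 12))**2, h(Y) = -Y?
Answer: -968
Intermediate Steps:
E = 196 (E = (23 - 9)**2 = 14**2 = 196)
(E - 1186) + h(-22) = (196 - 1186) - 1*(-22) = -990 + 22 = -968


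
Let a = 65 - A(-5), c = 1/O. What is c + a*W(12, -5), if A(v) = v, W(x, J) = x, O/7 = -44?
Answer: 258719/308 ≈ 840.00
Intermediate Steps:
O = -308 (O = 7*(-44) = -308)
c = -1/308 (c = 1/(-308) = -1/308 ≈ -0.0032468)
a = 70 (a = 65 - 1*(-5) = 65 + 5 = 70)
c + a*W(12, -5) = -1/308 + 70*12 = -1/308 + 840 = 258719/308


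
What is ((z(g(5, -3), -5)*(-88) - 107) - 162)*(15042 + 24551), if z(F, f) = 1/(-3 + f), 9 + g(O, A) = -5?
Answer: -10214994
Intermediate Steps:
g(O, A) = -14 (g(O, A) = -9 - 5 = -14)
((z(g(5, -3), -5)*(-88) - 107) - 162)*(15042 + 24551) = ((-88/(-3 - 5) - 107) - 162)*(15042 + 24551) = ((-88/(-8) - 107) - 162)*39593 = ((-⅛*(-88) - 107) - 162)*39593 = ((11 - 107) - 162)*39593 = (-96 - 162)*39593 = -258*39593 = -10214994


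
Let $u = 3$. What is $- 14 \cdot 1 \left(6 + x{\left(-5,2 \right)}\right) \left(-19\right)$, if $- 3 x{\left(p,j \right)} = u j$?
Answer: $1064$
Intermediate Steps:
$x{\left(p,j \right)} = - j$ ($x{\left(p,j \right)} = - \frac{3 j}{3} = - j$)
$- 14 \cdot 1 \left(6 + x{\left(-5,2 \right)}\right) \left(-19\right) = - 14 \cdot 1 \left(6 - 2\right) \left(-19\right) = - 14 \cdot 1 \cdot 4 \left(-19\right) = \left(-14\right) 4 \left(-19\right) = \left(-56\right) \left(-19\right) = 1064$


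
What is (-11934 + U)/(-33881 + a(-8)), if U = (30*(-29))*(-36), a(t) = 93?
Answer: -9693/16894 ≈ -0.57375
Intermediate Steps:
U = 31320 (U = -870*(-36) = 31320)
(-11934 + U)/(-33881 + a(-8)) = (-11934 + 31320)/(-33881 + 93) = 19386/(-33788) = 19386*(-1/33788) = -9693/16894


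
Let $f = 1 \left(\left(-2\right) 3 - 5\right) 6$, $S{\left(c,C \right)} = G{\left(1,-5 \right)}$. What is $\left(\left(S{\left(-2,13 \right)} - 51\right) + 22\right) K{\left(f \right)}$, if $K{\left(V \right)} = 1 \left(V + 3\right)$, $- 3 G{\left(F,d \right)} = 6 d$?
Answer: $1197$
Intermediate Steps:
$G{\left(F,d \right)} = - 2 d$ ($G{\left(F,d \right)} = - \frac{6 d}{3} = - 2 d$)
$S{\left(c,C \right)} = 10$ ($S{\left(c,C \right)} = \left(-2\right) \left(-5\right) = 10$)
$f = -66$ ($f = 1 \left(-6 - 5\right) 6 = 1 \left(\left(-11\right) 6\right) = 1 \left(-66\right) = -66$)
$K{\left(V \right)} = 3 + V$ ($K{\left(V \right)} = 1 \left(3 + V\right) = 3 + V$)
$\left(\left(S{\left(-2,13 \right)} - 51\right) + 22\right) K{\left(f \right)} = \left(\left(10 - 51\right) + 22\right) \left(3 - 66\right) = \left(-41 + 22\right) \left(-63\right) = \left(-19\right) \left(-63\right) = 1197$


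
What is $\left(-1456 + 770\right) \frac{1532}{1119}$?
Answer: $- \frac{1050952}{1119} \approx -939.19$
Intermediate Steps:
$\left(-1456 + 770\right) \frac{1532}{1119} = - 686 \cdot 1532 \cdot \frac{1}{1119} = \left(-686\right) \frac{1532}{1119} = - \frac{1050952}{1119}$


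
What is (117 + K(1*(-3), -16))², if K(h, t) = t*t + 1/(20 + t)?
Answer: 2229049/16 ≈ 1.3932e+5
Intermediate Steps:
K(h, t) = t² + 1/(20 + t)
(117 + K(1*(-3), -16))² = (117 + (1 + (-16)³ + 20*(-16)²)/(20 - 16))² = (117 + (1 - 4096 + 20*256)/4)² = (117 + (1 - 4096 + 5120)/4)² = (117 + (¼)*1025)² = (117 + 1025/4)² = (1493/4)² = 2229049/16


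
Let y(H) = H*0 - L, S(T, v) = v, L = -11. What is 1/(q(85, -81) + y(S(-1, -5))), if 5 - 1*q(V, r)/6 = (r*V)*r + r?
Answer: -1/3345583 ≈ -2.9890e-7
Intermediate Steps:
q(V, r) = 30 - 6*r - 6*V*r**2 (q(V, r) = 30 - 6*((r*V)*r + r) = 30 - 6*((V*r)*r + r) = 30 - 6*(V*r**2 + r) = 30 - 6*(r + V*r**2) = 30 + (-6*r - 6*V*r**2) = 30 - 6*r - 6*V*r**2)
y(H) = 11 (y(H) = H*0 - 1*(-11) = 0 + 11 = 11)
1/(q(85, -81) + y(S(-1, -5))) = 1/((30 - 6*(-81) - 6*85*(-81)**2) + 11) = 1/((30 + 486 - 6*85*6561) + 11) = 1/((30 + 486 - 3346110) + 11) = 1/(-3345594 + 11) = 1/(-3345583) = -1/3345583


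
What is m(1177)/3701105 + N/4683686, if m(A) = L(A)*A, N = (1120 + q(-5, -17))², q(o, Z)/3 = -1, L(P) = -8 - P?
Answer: -382943926745/3466962734606 ≈ -0.11046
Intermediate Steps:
q(o, Z) = -3 (q(o, Z) = 3*(-1) = -3)
N = 1247689 (N = (1120 - 3)² = 1117² = 1247689)
m(A) = A*(-8 - A) (m(A) = (-8 - A)*A = A*(-8 - A))
m(1177)/3701105 + N/4683686 = -1*1177*(8 + 1177)/3701105 + 1247689/4683686 = -1*1177*1185*(1/3701105) + 1247689*(1/4683686) = -1394745*1/3701105 + 1247689/4683686 = -278949/740221 + 1247689/4683686 = -382943926745/3466962734606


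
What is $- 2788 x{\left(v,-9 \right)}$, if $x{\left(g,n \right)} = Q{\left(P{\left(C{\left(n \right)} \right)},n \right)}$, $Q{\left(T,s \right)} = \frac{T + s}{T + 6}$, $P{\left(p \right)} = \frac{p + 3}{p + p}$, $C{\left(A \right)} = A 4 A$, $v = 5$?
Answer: $\frac{1023196}{281} \approx 3641.3$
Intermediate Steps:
$C{\left(A \right)} = 4 A^{2}$ ($C{\left(A \right)} = 4 A A = 4 A^{2}$)
$P{\left(p \right)} = \frac{3 + p}{2 p}$
$Q{\left(T,s \right)} = \frac{T + s}{6 + T}$
$x{\left(g,n \right)} = \frac{n + \frac{3 + 4 n^{2}}{8 n^{2}}}{6 + \frac{3 + 4 n^{2}}{8 n^{2}}}$ ($x{\left(g,n \right)} = \frac{\frac{3 + 4 n^{2}}{2 \cdot 4 n^{2}} + n}{6 + \frac{3 + 4 n^{2}}{2 \cdot 4 n^{2}}} = \frac{\frac{\frac{1}{4 n^{2}} \left(3 + 4 n^{2}\right)}{2} + n}{6 + \frac{\frac{1}{4 n^{2}} \left(3 + 4 n^{2}\right)}{2}} = \frac{\frac{3 + 4 n^{2}}{8 n^{2}} + n}{6 + \frac{3 + 4 n^{2}}{8 n^{2}}} = \frac{n + \frac{3 + 4 n^{2}}{8 n^{2}}}{6 + \frac{3 + 4 n^{2}}{8 n^{2}}}$)
$- 2788 x{\left(v,-9 \right)} = - 2788 \frac{3 + 4 \left(-9\right)^{2} + 8 \left(-9\right)^{3}}{3 + 52 \left(-9\right)^{2}} = - 2788 \frac{3 + 4 \cdot 81 + 8 \left(-729\right)}{3 + 52 \cdot 81} = - 2788 \frac{3 + 324 - 5832}{3 + 4212} = - 2788 \cdot \frac{1}{4215} \left(-5505\right) = \left(-2788\right) \left(- \frac{367}{281}\right) = \frac{1023196}{281}$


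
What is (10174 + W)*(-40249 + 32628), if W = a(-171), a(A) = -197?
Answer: -76034717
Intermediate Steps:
W = -197
(10174 + W)*(-40249 + 32628) = (10174 - 197)*(-40249 + 32628) = 9977*(-7621) = -76034717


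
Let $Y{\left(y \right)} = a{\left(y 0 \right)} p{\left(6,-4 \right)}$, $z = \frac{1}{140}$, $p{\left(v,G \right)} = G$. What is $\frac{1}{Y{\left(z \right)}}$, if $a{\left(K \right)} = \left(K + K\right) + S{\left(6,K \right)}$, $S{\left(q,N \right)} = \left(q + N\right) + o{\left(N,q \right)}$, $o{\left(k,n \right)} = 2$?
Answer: $- \frac{1}{32} \approx -0.03125$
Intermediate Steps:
$S{\left(q,N \right)} = 2 + N + q$ ($S{\left(q,N \right)} = \left(q + N\right) + 2 = \left(N + q\right) + 2 = 2 + N + q$)
$a{\left(K \right)} = 8 + 3 K$ ($a{\left(K \right)} = \left(K + K\right) + \left(2 + K + 6\right) = 2 K + \left(8 + K\right) = 8 + 3 K$)
$z = \frac{1}{140} \approx 0.0071429$
$Y{\left(y \right)} = -32$ ($Y{\left(y \right)} = \left(8 + 3 y 0\right) \left(-4\right) = \left(8 + 3 \cdot 0\right) \left(-4\right) = \left(8 + 0\right) \left(-4\right) = 8 \left(-4\right) = -32$)
$\frac{1}{Y{\left(z \right)}} = \frac{1}{-32} = - \frac{1}{32}$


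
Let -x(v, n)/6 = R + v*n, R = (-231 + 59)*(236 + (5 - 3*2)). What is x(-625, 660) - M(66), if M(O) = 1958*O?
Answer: 2588292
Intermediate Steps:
R = -40420 (R = -172*(236 + (5 - 6)) = -172*(236 - 1) = -172*235 = -40420)
x(v, n) = 242520 - 6*n*v (x(v, n) = -6*(-40420 + v*n) = -6*(-40420 + n*v) = 242520 - 6*n*v)
x(-625, 660) - M(66) = (242520 - 6*660*(-625)) - 1958*66 = (242520 + 2475000) - 1*129228 = 2717520 - 129228 = 2588292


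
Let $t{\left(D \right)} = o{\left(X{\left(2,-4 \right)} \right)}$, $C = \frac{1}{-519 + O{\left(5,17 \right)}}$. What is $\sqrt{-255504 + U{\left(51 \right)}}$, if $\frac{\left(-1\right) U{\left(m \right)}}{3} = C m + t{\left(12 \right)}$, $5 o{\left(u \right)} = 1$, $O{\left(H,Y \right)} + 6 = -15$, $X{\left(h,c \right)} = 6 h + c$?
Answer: $\frac{i \sqrt{229953885}}{30} \approx 505.47 i$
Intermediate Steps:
$X{\left(h,c \right)} = c + 6 h$
$O{\left(H,Y \right)} = -21$ ($O{\left(H,Y \right)} = -6 - 15 = -21$)
$C = - \frac{1}{540}$ ($C = \frac{1}{-519 - 21} = \frac{1}{-540} = - \frac{1}{540} \approx -0.0018519$)
$o{\left(u \right)} = \frac{1}{5}$ ($o{\left(u \right)} = \frac{1}{5} \cdot 1 = \frac{1}{5}$)
$t{\left(D \right)} = \frac{1}{5}$
$U{\left(m \right)} = - \frac{3}{5} + \frac{m}{180}$ ($U{\left(m \right)} = - 3 \left(- \frac{m}{540} + \frac{1}{5}\right) = - 3 \left(\frac{1}{5} - \frac{m}{540}\right) = - \frac{3}{5} + \frac{m}{180}$)
$\sqrt{-255504 + U{\left(51 \right)}} = \sqrt{-255504 + \left(- \frac{3}{5} + \frac{1}{180} \cdot 51\right)} = \sqrt{-255504 + \left(- \frac{3}{5} + \frac{17}{60}\right)} = \sqrt{-255504 - \frac{19}{60}} = \sqrt{- \frac{15330259}{60}} = \frac{i \sqrt{229953885}}{30}$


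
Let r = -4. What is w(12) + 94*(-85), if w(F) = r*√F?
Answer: -7990 - 8*√3 ≈ -8003.9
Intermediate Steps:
w(F) = -4*√F
w(12) + 94*(-85) = -8*√3 + 94*(-85) = -8*√3 - 7990 = -7990 - 8*√3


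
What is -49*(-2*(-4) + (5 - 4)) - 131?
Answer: -572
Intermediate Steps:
-49*(-2*(-4) + (5 - 4)) - 131 = -49*(8 + 1) - 131 = -49*9 - 131 = -441 - 131 = -572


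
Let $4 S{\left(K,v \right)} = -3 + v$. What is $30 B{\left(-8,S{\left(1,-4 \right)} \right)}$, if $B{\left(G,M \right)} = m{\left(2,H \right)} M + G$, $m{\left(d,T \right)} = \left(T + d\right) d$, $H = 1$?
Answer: $-555$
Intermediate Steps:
$S{\left(K,v \right)} = - \frac{3}{4} + \frac{v}{4}$ ($S{\left(K,v \right)} = \frac{-3 + v}{4} = - \frac{3}{4} + \frac{v}{4}$)
$m{\left(d,T \right)} = d \left(T + d\right)$
$B{\left(G,M \right)} = G + 6 M$ ($B{\left(G,M \right)} = 2 \left(1 + 2\right) M + G = 2 \cdot 3 M + G = 6 M + G = G + 6 M$)
$30 B{\left(-8,S{\left(1,-4 \right)} \right)} = 30 \left(-8 + 6 \left(- \frac{3}{4} + \frac{1}{4} \left(-4\right)\right)\right) = 30 \left(-8 + 6 \left(- \frac{3}{4} - 1\right)\right) = 30 \left(-8 + 6 \left(- \frac{7}{4}\right)\right) = 30 \left(-8 - \frac{21}{2}\right) = 30 \left(- \frac{37}{2}\right) = -555$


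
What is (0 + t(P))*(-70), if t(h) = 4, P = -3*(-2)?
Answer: -280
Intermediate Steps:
P = 6
(0 + t(P))*(-70) = (0 + 4)*(-70) = 4*(-70) = -280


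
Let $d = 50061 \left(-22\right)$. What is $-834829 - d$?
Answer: $266513$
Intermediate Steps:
$d = -1101342$
$-834829 - d = -834829 - -1101342 = -834829 + 1101342 = 266513$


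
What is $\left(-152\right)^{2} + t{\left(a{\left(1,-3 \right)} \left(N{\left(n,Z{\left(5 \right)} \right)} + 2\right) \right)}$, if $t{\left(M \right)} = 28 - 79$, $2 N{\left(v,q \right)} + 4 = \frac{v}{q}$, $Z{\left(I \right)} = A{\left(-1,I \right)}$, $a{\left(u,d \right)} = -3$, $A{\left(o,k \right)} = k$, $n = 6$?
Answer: $23053$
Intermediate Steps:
$Z{\left(I \right)} = I$
$N{\left(v,q \right)} = -2 + \frac{v}{2 q}$ ($N{\left(v,q \right)} = -2 + \frac{v \frac{1}{q}}{2} = -2 + \frac{v}{2 q}$)
$t{\left(M \right)} = -51$ ($t{\left(M \right)} = 28 - 79 = -51$)
$\left(-152\right)^{2} + t{\left(a{\left(1,-3 \right)} \left(N{\left(n,Z{\left(5 \right)} \right)} + 2\right) \right)} = \left(-152\right)^{2} - 51 = 23104 - 51 = 23053$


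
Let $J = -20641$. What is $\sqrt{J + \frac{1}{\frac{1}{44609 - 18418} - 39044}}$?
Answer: $\frac{i \sqrt{21584575051590982876142}}{1022601403} \approx 143.67 i$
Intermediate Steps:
$\sqrt{J + \frac{1}{\frac{1}{44609 - 18418} - 39044}} = \sqrt{-20641 + \frac{1}{\frac{1}{44609 - 18418} - 39044}} = \sqrt{-20641 + \frac{1}{\frac{1}{26191} - 39044}} = \sqrt{-20641 + \frac{1}{- \frac{1022601403}{26191}}} = \sqrt{-20641 - \frac{26191}{1022601403}} = \sqrt{- \frac{21107515585514}{1022601403}} = \frac{i \sqrt{21584575051590982876142}}{1022601403}$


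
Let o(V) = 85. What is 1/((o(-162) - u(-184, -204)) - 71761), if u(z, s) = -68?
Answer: -1/71608 ≈ -1.3965e-5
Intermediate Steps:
1/((o(-162) - u(-184, -204)) - 71761) = 1/((85 - 1*(-68)) - 71761) = 1/((85 + 68) - 71761) = 1/(153 - 71761) = 1/(-71608) = -1/71608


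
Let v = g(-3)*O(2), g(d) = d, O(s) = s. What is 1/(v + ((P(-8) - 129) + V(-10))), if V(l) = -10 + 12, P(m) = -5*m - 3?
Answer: -1/96 ≈ -0.010417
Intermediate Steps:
P(m) = -3 - 5*m
V(l) = 2
v = -6 (v = -3*2 = -6)
1/(v + ((P(-8) - 129) + V(-10))) = 1/(-6 + (((-3 - 5*(-8)) - 129) + 2)) = 1/(-6 + (((-3 + 40) - 129) + 2)) = 1/(-6 + ((37 - 129) + 2)) = 1/(-6 + (-92 + 2)) = 1/(-6 - 90) = 1/(-96) = -1/96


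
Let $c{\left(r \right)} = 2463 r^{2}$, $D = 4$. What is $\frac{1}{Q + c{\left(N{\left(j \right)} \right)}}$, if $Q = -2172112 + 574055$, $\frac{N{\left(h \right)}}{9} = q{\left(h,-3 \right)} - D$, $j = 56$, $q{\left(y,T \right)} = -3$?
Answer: $\frac{1}{8177590} \approx 1.2229 \cdot 10^{-7}$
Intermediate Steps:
$N{\left(h \right)} = -63$ ($N{\left(h \right)} = 9 \left(-3 - 4\right) = 9 \left(-7\right) = -63$)
$Q = -1598057$
$\frac{1}{Q + c{\left(N{\left(j \right)} \right)}} = \frac{1}{-1598057 + 2463 \left(-63\right)^{2}} = \frac{1}{-1598057 + 2463 \cdot 3969} = \frac{1}{-1598057 + 9775647} = \frac{1}{8177590}$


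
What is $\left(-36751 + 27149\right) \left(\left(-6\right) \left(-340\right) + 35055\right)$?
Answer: $-356186190$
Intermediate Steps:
$\left(-36751 + 27149\right) \left(\left(-6\right) \left(-340\right) + 35055\right) = - 9602 \left(2040 + 35055\right) = \left(-9602\right) 37095 = -356186190$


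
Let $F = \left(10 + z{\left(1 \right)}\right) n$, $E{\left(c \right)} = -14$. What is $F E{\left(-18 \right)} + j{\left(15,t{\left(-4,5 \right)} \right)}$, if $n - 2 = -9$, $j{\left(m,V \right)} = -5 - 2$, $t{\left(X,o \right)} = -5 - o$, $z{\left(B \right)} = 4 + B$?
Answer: $1463$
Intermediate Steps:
$j{\left(m,V \right)} = -7$
$n = -7$ ($n = 2 - 9 = -7$)
$F = -105$ ($F = \left(10 + \left(4 + 1\right)\right) \left(-7\right) = \left(10 + 5\right) \left(-7\right) = 15 \left(-7\right) = -105$)
$F E{\left(-18 \right)} + j{\left(15,t{\left(-4,5 \right)} \right)} = \left(-105\right) \left(-14\right) - 7 = 1470 - 7 = 1463$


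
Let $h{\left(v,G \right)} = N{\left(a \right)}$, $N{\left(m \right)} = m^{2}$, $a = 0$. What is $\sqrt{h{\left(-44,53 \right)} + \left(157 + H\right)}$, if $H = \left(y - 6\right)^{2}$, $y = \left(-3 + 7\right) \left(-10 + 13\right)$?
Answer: $\sqrt{193} \approx 13.892$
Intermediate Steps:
$y = 12$ ($y = 4 \cdot 3 = 12$)
$h{\left(v,G \right)} = 0$ ($h{\left(v,G \right)} = 0^{2} = 0$)
$H = 36$ ($H = \left(12 - 6\right)^{2} = 6^{2} = 36$)
$\sqrt{h{\left(-44,53 \right)} + \left(157 + H\right)} = \sqrt{0 + \left(157 + 36\right)} = \sqrt{0 + 193} = \sqrt{193}$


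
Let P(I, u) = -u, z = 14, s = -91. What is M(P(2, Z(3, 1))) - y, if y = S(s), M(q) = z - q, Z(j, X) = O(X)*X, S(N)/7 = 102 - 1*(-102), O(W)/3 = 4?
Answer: -1402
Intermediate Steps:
O(W) = 12 (O(W) = 3*4 = 12)
S(N) = 1428 (S(N) = 7*(102 - 1*(-102)) = 7*(102 + 102) = 7*204 = 1428)
Z(j, X) = 12*X
M(q) = 14 - q
y = 1428
M(P(2, Z(3, 1))) - y = (14 - (-1)*12*1) - 1*1428 = (14 - (-1)*12) - 1428 = (14 - 1*(-12)) - 1428 = (14 + 12) - 1428 = 26 - 1428 = -1402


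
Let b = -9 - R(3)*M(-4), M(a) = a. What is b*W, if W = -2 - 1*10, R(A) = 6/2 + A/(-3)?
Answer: 12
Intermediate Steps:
R(A) = 3 - A/3 (R(A) = 6*(½) + A*(-⅓) = 3 - A/3)
W = -12 (W = -2 - 10 = -12)
b = -1 (b = -9 - (3 - ⅓*3)*(-4) = -9 - (3 - 1)*(-4) = -9 - 2*(-4) = -9 - 1*(-8) = -9 + 8 = -1)
b*W = -1*(-12) = 12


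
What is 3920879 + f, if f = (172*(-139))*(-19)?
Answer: 4375131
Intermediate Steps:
f = 454252 (f = -23908*(-19) = 454252)
3920879 + f = 3920879 + 454252 = 4375131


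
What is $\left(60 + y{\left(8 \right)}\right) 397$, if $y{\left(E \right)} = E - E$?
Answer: $23820$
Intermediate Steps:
$y{\left(E \right)} = 0$
$\left(60 + y{\left(8 \right)}\right) 397 = \left(60 + 0\right) 397 = 60 \cdot 397 = 23820$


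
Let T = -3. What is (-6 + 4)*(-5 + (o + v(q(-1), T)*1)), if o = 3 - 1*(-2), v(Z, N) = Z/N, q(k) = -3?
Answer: -2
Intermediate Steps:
o = 5 (o = 3 + 2 = 5)
(-6 + 4)*(-5 + (o + v(q(-1), T)*1)) = (-6 + 4)*(-5 + (5 - 3/(-3)*1)) = -2*(-5 + (5 - 3*(-⅓)*1)) = -2*(-5 + (5 + 1*1)) = -2*(-5 + (5 + 1)) = -2*(-5 + 6) = -2*1 = -2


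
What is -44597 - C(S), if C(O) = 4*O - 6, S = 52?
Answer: -44799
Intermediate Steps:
C(O) = -6 + 4*O
-44597 - C(S) = -44597 - (-6 + 4*52) = -44597 - (-6 + 208) = -44597 - 1*202 = -44597 - 202 = -44799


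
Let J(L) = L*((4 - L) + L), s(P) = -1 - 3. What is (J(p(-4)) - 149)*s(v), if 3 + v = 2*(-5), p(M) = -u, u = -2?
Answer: 564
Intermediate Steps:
p(M) = 2 (p(M) = -1*(-2) = 2)
v = -13 (v = -3 + 2*(-5) = -3 - 10 = -13)
s(P) = -4
J(L) = 4*L (J(L) = L*4 = 4*L)
(J(p(-4)) - 149)*s(v) = (4*2 - 149)*(-4) = (8 - 149)*(-4) = -141*(-4) = 564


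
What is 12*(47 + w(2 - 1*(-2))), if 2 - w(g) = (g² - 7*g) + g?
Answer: 684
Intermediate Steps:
w(g) = 2 - g² + 6*g (w(g) = 2 - ((g² - 7*g) + g) = 2 - (g² - 6*g) = 2 + (-g² + 6*g) = 2 - g² + 6*g)
12*(47 + w(2 - 1*(-2))) = 12*(47 + (2 - (2 - 1*(-2))² + 6*(2 - 1*(-2)))) = 12*(47 + (2 - (2 + 2)² + 6*(2 + 2))) = 12*(47 + (2 - 1*4² + 6*4)) = 12*(47 + (2 - 1*16 + 24)) = 12*(47 + (2 - 16 + 24)) = 12*(47 + 10) = 12*57 = 684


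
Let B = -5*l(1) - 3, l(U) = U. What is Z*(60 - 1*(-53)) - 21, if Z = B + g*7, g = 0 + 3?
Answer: 1448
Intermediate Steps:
g = 3
B = -8 (B = -5*1 - 3 = -5 - 3 = -8)
Z = 13 (Z = -8 + 3*7 = -8 + 21 = 13)
Z*(60 - 1*(-53)) - 21 = 13*(60 - 1*(-53)) - 21 = 13*(60 + 53) - 21 = 13*113 - 21 = 1469 - 21 = 1448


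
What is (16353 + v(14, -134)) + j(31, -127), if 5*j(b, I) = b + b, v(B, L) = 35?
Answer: 82002/5 ≈ 16400.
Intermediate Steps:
j(b, I) = 2*b/5 (j(b, I) = (b + b)/5 = (2*b)/5 = 2*b/5)
(16353 + v(14, -134)) + j(31, -127) = (16353 + 35) + (⅖)*31 = 16388 + 62/5 = 82002/5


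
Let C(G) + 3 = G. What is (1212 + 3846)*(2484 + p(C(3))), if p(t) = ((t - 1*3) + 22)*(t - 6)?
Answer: 11987460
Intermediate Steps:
C(G) = -3 + G
p(t) = (-6 + t)*(19 + t) (p(t) = ((t - 3) + 22)*(-6 + t) = ((-3 + t) + 22)*(-6 + t) = (19 + t)*(-6 + t) = (-6 + t)*(19 + t))
(1212 + 3846)*(2484 + p(C(3))) = (1212 + 3846)*(2484 + (-114 + (-3 + 3)**2 + 13*(-3 + 3))) = 5058*(2484 + (-114 + 0**2 + 13*0)) = 5058*(2484 + (-114 + 0 + 0)) = 5058*(2484 - 114) = 5058*2370 = 11987460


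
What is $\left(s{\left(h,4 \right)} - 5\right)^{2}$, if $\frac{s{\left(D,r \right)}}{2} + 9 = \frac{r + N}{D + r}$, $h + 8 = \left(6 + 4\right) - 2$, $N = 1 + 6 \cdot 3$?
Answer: $\frac{529}{4} \approx 132.25$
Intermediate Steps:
$N = 19$ ($N = 1 + 18 = 19$)
$h = 0$ ($h = -8 + \left(\left(6 + 4\right) - 2\right) = -8 + \left(10 - 2\right) = -8 + 8 = 0$)
$s{\left(D,r \right)} = -18 + \frac{2 \left(19 + r\right)}{D + r}$ ($s{\left(D,r \right)} = -18 + 2 \frac{r + 19}{D + r} = -18 + 2 \frac{19 + r}{D + r} = -18 + \frac{2 \left(19 + r\right)}{D + r}$)
$\left(s{\left(h,4 \right)} - 5\right)^{2} = \left(\frac{2 \left(19 - 0 - 32\right)}{0 + 4} - 5\right)^{2} = \left(\frac{2 \left(19 + 0 - 32\right)}{4} - 5\right)^{2} = \left(2 \cdot \frac{1}{4} \left(-13\right) - 5\right)^{2} = \left(- \frac{13}{2} - 5\right)^{2} = \left(- \frac{23}{2}\right)^{2} = \frac{529}{4}$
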